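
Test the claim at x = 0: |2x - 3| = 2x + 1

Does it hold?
x = 0: LHS = |2·0 - 3| = |-3| = 3, RHS = 2·0 + 1 = 1; 3 = 1 — FAILS

The relation fails at x = 0, so x = 0 is a counterexample.

Answer: No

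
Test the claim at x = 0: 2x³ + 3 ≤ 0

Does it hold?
x = 0: LHS = 2·0³ + 3 = 3; 3 ≤ 0 — FAILS

The relation fails at x = 0, so x = 0 is a counterexample.

Answer: No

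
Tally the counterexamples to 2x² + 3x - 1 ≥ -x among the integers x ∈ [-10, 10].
Counterexamples in [-10, 10]: {-2, -1, 0}.

Counting them gives 3 values.

Answer: 3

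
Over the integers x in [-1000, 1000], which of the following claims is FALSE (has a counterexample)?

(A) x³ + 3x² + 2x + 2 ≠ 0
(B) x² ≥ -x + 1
(A) Track d = LHS − RHS over the integers in [-1000, 1000]. Equality would need d = 0, but d changes sign only between consecutive integers, jumping over 0:
x = -3: LHS = (-3)³ + 3·(-3)² + 2·(-3) + 2 = -4; -4 ≠ 0 — holds  (d = -4)
x = -2: LHS = (-2)³ + 3·(-2)² + 2·(-2) + 2 = 2; 2 ≠ 0 — holds  (d = 2)
Away from these crossings d keeps a constant sign, and checking every integer in [-1000, 1000] confirms d ≠ 0 throughout. Hence the two sides are never equal, so the relation holds for every integer in [-1000, 1000].

(B) x = 0: LHS = 0² = 0, RHS = -0 + 1 = 1; 0 ≥ 1 — FAILS

Only (B) has a counterexample.

Answer: B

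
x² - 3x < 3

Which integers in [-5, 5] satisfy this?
Holds for: {0, 1, 2, 3}
Fails for: {-5, -4, -3, -2, -1, 4, 5}

Answer: {0, 1, 2, 3}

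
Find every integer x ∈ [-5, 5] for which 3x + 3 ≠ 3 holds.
Holds for: {-5, -4, -3, -2, -1, 1, 2, 3, 4, 5}
Fails for: {0}

Answer: {-5, -4, -3, -2, -1, 1, 2, 3, 4, 5}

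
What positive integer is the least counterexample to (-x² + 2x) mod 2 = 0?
Testing positive integers:
x = 1: LHS = (-1² + 2·1) mod 2 = 1 mod 2 = 1; 1 = 0 — FAILS  ← smallest positive counterexample

Answer: x = 1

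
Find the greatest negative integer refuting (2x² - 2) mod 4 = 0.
Testing negative integers from -1 downward:
x = -1: LHS = (2·(-1)² - 2) mod 4 = 0 mod 4 = 0; 0 = 0 — holds
x = -2: LHS = (2·(-2)² - 2) mod 4 = 6 mod 4 = 2; 2 = 0 — FAILS  ← closest negative counterexample to 0

Answer: x = -2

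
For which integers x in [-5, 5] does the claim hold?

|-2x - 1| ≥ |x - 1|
Holds for: {-5, -4, -3, -2, 0, 1, 2, 3, 4, 5}
Fails for: {-1}

Answer: {-5, -4, -3, -2, 0, 1, 2, 3, 4, 5}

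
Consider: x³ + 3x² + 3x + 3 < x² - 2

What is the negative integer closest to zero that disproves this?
Testing negative integers from -1 downward:
x = -1: LHS = (-1)³ + 3·(-1)² + 3·(-1) + 3 = 2, RHS = (-1)² - 2 = -1; 2 < -1 — FAILS  ← closest negative counterexample to 0

Answer: x = -1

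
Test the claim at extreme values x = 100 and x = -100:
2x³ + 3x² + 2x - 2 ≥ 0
x = 100: LHS = 2·100³ + 3·100² + 2·100 - 2 = 2030198; 2030198 ≥ 0 — holds
x = -100: LHS = 2·(-100)³ + 3·(-100)² + 2·(-100) - 2 = -1970202; -1970202 ≥ 0 — FAILS

Answer: Partially: holds for x = 100, fails for x = -100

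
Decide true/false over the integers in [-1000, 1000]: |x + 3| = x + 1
The claim fails at x = 0:
x = 0: LHS = |0 + 3| = |3| = 3, RHS = 0 + 1 = 1; 3 = 1 — FAILS

Because a single integer refutes it, the statement is false.

Answer: False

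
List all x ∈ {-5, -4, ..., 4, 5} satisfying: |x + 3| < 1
Holds for: {-3}
Fails for: {-5, -4, -2, -1, 0, 1, 2, 3, 4, 5}

Answer: {-3}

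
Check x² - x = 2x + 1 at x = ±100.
x = 100: LHS = 100² - 100 = 9900, RHS = 2·100 + 1 = 201; 9900 = 201 — FAILS
x = -100: LHS = (-100)² - (-100) = 10100, RHS = 2·(-100) + 1 = -199; 10100 = -199 — FAILS

Answer: No, fails for both x = 100 and x = -100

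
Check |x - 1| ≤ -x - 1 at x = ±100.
x = 100: LHS = |100 - 1| = |99| = 99, RHS = -100 - 1 = -101; 99 ≤ -101 — FAILS
x = -100: LHS = |(-100) - 1| = |-101| = 101, RHS = -(-100) - 1 = 99; 101 ≤ 99 — FAILS

Answer: No, fails for both x = 100 and x = -100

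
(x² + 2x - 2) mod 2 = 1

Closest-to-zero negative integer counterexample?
Testing negative integers from -1 downward:
x = -1: LHS = ((-1)² + 2·(-1) - 2) mod 2 = (-3) mod 2 = 1; 1 = 1 — holds
x = -2: LHS = ((-2)² + 2·(-2) - 2) mod 2 = (-2) mod 2 = 0; 0 = 1 — FAILS  ← closest negative counterexample to 0

Answer: x = -2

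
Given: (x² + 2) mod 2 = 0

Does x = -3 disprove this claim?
Substitute x = -3 into the relation:
x = -3: LHS = ((-3)² + 2) mod 2 = 11 mod 2 = 1; 1 = 0 — FAILS

Since the claim fails at x = -3, this value is a counterexample.

Answer: Yes, x = -3 is a counterexample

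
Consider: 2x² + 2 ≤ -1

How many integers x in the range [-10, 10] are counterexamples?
Counterexamples in [-10, 10]: {-10, -9, -8, -7, -6, -5, -4, -3, -2, -1, 0, 1, 2, 3, 4, 5, 6, 7, 8, 9, 10}.

Counting them gives 21 values.

Answer: 21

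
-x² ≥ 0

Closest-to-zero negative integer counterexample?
Testing negative integers from -1 downward:
x = -1: LHS = -(-1)² = -1; -1 ≥ 0 — FAILS  ← closest negative counterexample to 0

Answer: x = -1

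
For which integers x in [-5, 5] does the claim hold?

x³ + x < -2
Holds for: {-5, -4, -3, -2}
Fails for: {-1, 0, 1, 2, 3, 4, 5}

Answer: {-5, -4, -3, -2}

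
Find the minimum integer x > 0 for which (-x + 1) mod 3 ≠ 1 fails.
Testing positive integers:
x = 1: LHS = (-1 + 1) mod 3 = 0 mod 3 = 0; 0 ≠ 1 — holds
x = 2: LHS = (-2 + 1) mod 3 = (-1) mod 3 = 2; 2 ≠ 1 — holds
x = 3: LHS = (-3 + 1) mod 3 = (-2) mod 3 = 1; 1 ≠ 1 — FAILS  ← smallest positive counterexample

Answer: x = 3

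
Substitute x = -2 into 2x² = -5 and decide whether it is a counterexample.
Substitute x = -2 into the relation:
x = -2: LHS = 2·(-2)² = 8; 8 = -5 — FAILS

Since the claim fails at x = -2, this value is a counterexample.

Answer: Yes, x = -2 is a counterexample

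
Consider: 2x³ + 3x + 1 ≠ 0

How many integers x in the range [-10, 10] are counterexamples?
Track d = LHS − RHS over the integers in [-10, 10]. Equality would need d = 0, but d changes sign only between consecutive integers, jumping over 0:
x = -1: LHS = 2·(-1)³ + 3·(-1) + 1 = -4; -4 ≠ 0 — holds  (d = -4)
x = 0: LHS = 2·0³ + 3·0 + 1 = 1; 1 ≠ 0 — holds  (d = 1)
Away from these crossings d keeps a constant sign, and checking every integer in [-10, 10] confirms d ≠ 0 throughout. Hence the two sides are never equal, so the relation holds for every integer in [-10, 10].

No counterexample appears in that range.

Answer: 0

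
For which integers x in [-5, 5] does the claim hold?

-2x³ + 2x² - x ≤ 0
Holds for: {0, 1, 2, 3, 4, 5}
Fails for: {-5, -4, -3, -2, -1}

Answer: {0, 1, 2, 3, 4, 5}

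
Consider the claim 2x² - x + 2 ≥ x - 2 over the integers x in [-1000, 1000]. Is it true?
Over all integers in [-1000, 1000], LHS − RHS is smallest at x = 0, where it equals 4:
x = 0: LHS = 2·0² - 0 + 2 = 2, RHS = 0 - 2 = -2; 2 ≥ -2 — holds
At the ends of the range:
x = -1000: LHS = 2·(-1000)² - (-1000) + 2 = 2001002, RHS = (-1000) - 2 = -1002; 2001002 ≥ -1002 — holds
x = 1000: LHS = 2·1000² - 1000 + 2 = 1999002, RHS = 1000 - 2 = 998; 1999002 ≥ 998 — holds
Hence LHS − RHS is never negative, i.e. LHS ≥ RHS throughout, so the relation holds for every integer in [-1000, 1000].

No counterexample exists.

Answer: True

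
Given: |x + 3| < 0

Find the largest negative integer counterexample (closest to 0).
Testing negative integers from -1 downward:
x = -1: LHS = |(-1) + 3| = |2| = 2; 2 < 0 — FAILS  ← closest negative counterexample to 0

Answer: x = -1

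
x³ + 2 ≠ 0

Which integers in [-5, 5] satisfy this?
Track d = LHS − RHS over the integers in [-5, 5]. Equality would need d = 0, but d changes sign only between consecutive integers, jumping over 0:
x = -2: LHS = (-2)³ + 2 = -6; -6 ≠ 0 — holds  (d = -6)
x = -1: LHS = (-1)³ + 2 = 1; 1 ≠ 0 — holds  (d = 1)
Away from these crossings d keeps a constant sign, and checking every integer in [-5, 5] confirms d ≠ 0 throughout. Hence the two sides are never equal, so the relation holds for every integer in [-5, 5].

Answer: All integers in [-5, 5]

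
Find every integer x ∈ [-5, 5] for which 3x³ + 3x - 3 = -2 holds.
Track d = LHS − RHS over the integers in [-5, 5]. Equality would need d = 0, but d changes sign only between consecutive integers, jumping over 0:
x = 0: LHS = 3·0³ + 3·0 - 3 = -3; -3 = -2 — FAILS  (d = -1)
x = 1: LHS = 3·1³ + 3·1 - 3 = 3; 3 = -2 — FAILS  (d = 5)
Away from these crossings d keeps a constant sign, and checking every integer in [-5, 5] confirms d ≠ 0 throughout. Hence the two sides are never equal, so the claimed relation (=) fails for every integer in [-5, 5].

Answer: None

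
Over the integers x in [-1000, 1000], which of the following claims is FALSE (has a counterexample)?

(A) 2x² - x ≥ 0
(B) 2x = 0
(A) Over all integers in [-1000, 1000], LHS − RHS is smallest at x = 0, where it equals 0:
x = 0: LHS = 2·0² - 0 = 0; 0 ≥ 0 — holds
At the ends of the range:
x = -1000: LHS = 2·(-1000)² - (-1000) = 2001000; 2001000 ≥ 0 — holds
x = 1000: LHS = 2·1000² - 1000 = 1999000; 1999000 ≥ 0 — holds
Hence LHS − RHS is never negative, i.e. LHS ≥ RHS throughout, so the relation holds for every integer in [-1000, 1000].

(B) x = 1: LHS = 2·1 = 2; 2 = 0 — FAILS

Only (B) has a counterexample.

Answer: B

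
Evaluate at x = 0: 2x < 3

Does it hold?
x = 0: LHS = 2·0 = 0; 0 < 3 — holds

The relation is satisfied at x = 0.

Answer: Yes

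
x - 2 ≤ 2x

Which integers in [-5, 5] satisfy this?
Holds for: {-2, -1, 0, 1, 2, 3, 4, 5}
Fails for: {-5, -4, -3}

Answer: {-2, -1, 0, 1, 2, 3, 4, 5}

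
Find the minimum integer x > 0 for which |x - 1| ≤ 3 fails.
Testing positive integers:
x = 1: LHS = |1 - 1| = |0| = 0; 0 ≤ 3 — holds
x = 2: LHS = |2 - 1| = |1| = 1; 1 ≤ 3 — holds
x = 3: LHS = |3 - 1| = |2| = 2; 2 ≤ 3 — holds
x = 4: LHS = |4 - 1| = |3| = 3; 3 ≤ 3 — holds
x = 5: LHS = |5 - 1| = |4| = 4; 4 ≤ 3 — FAILS  ← smallest positive counterexample

Answer: x = 5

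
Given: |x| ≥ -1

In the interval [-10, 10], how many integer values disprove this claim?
An absolute value is never negative, so the left side is ≥ 0 for every x, while the right side is -1. Tightest case in [-10, 10] is x = 0:
x = 0: LHS = |0| = 0; 0 ≥ -1 — holds
Hence LHS − RHS is never negative, i.e. LHS ≥ RHS throughout, so the relation holds for every integer in [-10, 10].

No counterexample appears in that range.

Answer: 0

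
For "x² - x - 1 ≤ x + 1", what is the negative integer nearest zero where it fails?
Testing negative integers from -1 downward:
x = -1: LHS = (-1)² - (-1) - 1 = 1, RHS = (-1) + 1 = 0; 1 ≤ 0 — FAILS  ← closest negative counterexample to 0

Answer: x = -1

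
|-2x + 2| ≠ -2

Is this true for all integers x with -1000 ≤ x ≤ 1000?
An absolute value is never negative, so the left side is ≥ 0 for every x, while the right side is -2. Tightest case in [-1000, 1000] is x = 1:
x = 1: LHS = |-2·1 + 2| = |0| = 0; 0 ≠ -2 — holds
Hence LHS − RHS is never 0, i.e. the two sides are never equal, so the relation holds for every integer in [-1000, 1000].

No counterexample exists.

Answer: True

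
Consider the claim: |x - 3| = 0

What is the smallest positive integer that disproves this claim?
Testing positive integers:
x = 1: LHS = |1 - 3| = |-2| = 2; 2 = 0 — FAILS  ← smallest positive counterexample

Answer: x = 1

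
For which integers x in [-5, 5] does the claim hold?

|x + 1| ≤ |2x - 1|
Holds for: {-5, -4, -3, -2, -1, 0, 2, 3, 4, 5}
Fails for: {1}

Answer: {-5, -4, -3, -2, -1, 0, 2, 3, 4, 5}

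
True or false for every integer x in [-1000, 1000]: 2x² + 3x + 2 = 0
The claim fails at x = 0:
x = 0: LHS = 2·0² + 3·0 + 2 = 2; 2 = 0 — FAILS

Because a single integer refutes it, the statement is false.

Answer: False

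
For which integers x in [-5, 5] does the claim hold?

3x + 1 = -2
Holds for: {-1}
Fails for: {-5, -4, -3, -2, 0, 1, 2, 3, 4, 5}

Answer: {-1}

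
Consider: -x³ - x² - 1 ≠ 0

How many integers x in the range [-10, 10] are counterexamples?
Track d = LHS − RHS over the integers in [-10, 10]. Equality would need d = 0, but d changes sign only between consecutive integers, jumping over 0:
x = -2: LHS = -(-2)³ - (-2)² - 1 = 3; 3 ≠ 0 — holds  (d = 3)
x = -1: LHS = -(-1)³ - (-1)² - 1 = -1; -1 ≠ 0 — holds  (d = -1)
Away from these crossings d keeps a constant sign, and checking every integer in [-10, 10] confirms d ≠ 0 throughout. Hence the two sides are never equal, so the relation holds for every integer in [-10, 10].

No counterexample appears in that range.

Answer: 0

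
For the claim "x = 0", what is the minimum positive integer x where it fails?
Testing positive integers:
x = 1: 1 = 0 — FAILS  ← smallest positive counterexample

Answer: x = 1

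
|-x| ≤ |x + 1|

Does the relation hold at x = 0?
x = 0: LHS = |-0| = |0| = 0, RHS = |0 + 1| = |1| = 1; 0 ≤ 1 — holds

The relation is satisfied at x = 0.

Answer: Yes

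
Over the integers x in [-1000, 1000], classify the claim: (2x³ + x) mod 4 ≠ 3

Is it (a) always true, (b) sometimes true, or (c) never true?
Holds at x = 0: LHS = (2·0³ + 0) mod 4 = 0 mod 4 = 0; 0 ≠ 3 — holds
Fails at x = 1: LHS = (2·1³ + 1) mod 4 = 3 mod 4 = 3; 3 ≠ 3 — FAILS
It is satisfied by some integers in the range but not all.

Answer: Sometimes true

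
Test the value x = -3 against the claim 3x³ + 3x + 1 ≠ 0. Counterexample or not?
Substitute x = -3 into the relation:
x = -3: LHS = 3·(-3)³ + 3·(-3) + 1 = -89; -89 ≠ 0 — holds

The relation holds at x = -3, so it is not a counterexample.

Answer: No, x = -3 is not a counterexample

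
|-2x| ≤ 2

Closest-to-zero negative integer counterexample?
Testing negative integers from -1 downward:
x = -1: LHS = |-2·(-1)| = |2| = 2; 2 ≤ 2 — holds
x = -2: LHS = |-2·(-2)| = |4| = 4; 4 ≤ 2 — FAILS  ← closest negative counterexample to 0

Answer: x = -2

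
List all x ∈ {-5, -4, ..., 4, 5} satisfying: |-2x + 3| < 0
An absolute value is never negative, so the left side is ≥ 0 for every x, while the right side is 0. Tightest case in [-5, 5] is x = 1:
x = 1: LHS = |-2·1 + 3| = |1| = 1; 1 < 0 — FAILS
Hence LHS − RHS is never negative, i.e. LHS ≥ RHS throughout, so the claimed relation (<) fails for every integer in [-5, 5].

Answer: None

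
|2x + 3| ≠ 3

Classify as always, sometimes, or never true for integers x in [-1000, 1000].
Holds at x = 1: LHS = |2·1 + 3| = |5| = 5; 5 ≠ 3 — holds
Fails at x = 0: LHS = |2·0 + 3| = |3| = 3; 3 ≠ 3 — FAILS
It is satisfied by some integers in the range but not all.

Answer: Sometimes true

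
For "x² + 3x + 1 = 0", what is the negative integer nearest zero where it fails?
Testing negative integers from -1 downward:
x = -1: LHS = (-1)² + 3·(-1) + 1 = -1; -1 = 0 — FAILS  ← closest negative counterexample to 0

Answer: x = -1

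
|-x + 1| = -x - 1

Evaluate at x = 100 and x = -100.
x = 100: LHS = |-100 + 1| = |-99| = 99, RHS = -100 - 1 = -101; 99 = -101 — FAILS
x = -100: LHS = |-(-100) + 1| = |101| = 101, RHS = -(-100) - 1 = 99; 101 = 99 — FAILS

Answer: No, fails for both x = 100 and x = -100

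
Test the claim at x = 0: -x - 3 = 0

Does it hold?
x = 0: LHS = -0 - 3 = -3; -3 = 0 — FAILS

The relation fails at x = 0, so x = 0 is a counterexample.

Answer: No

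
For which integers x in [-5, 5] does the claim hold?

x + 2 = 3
Holds for: {1}
Fails for: {-5, -4, -3, -2, -1, 0, 2, 3, 4, 5}

Answer: {1}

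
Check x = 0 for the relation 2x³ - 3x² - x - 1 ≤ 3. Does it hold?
x = 0: LHS = 2·0³ - 3·0² - 0 - 1 = -1; -1 ≤ 3 — holds

The relation is satisfied at x = 0.

Answer: Yes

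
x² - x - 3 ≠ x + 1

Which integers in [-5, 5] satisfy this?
Track d = LHS − RHS over the integers in [-5, 5]. Equality would need d = 0, but d changes sign only between consecutive integers, jumping over 0:
x = -2: LHS = (-2)² - (-2) - 3 = 3, RHS = (-2) + 1 = -1; 3 ≠ -1 — holds  (d = 4)
x = -1: LHS = (-1)² - (-1) - 3 = -1, RHS = (-1) + 1 = 0; -1 ≠ 0 — holds  (d = -1)
x = 3: LHS = 3² - 3 - 3 = 3, RHS = 3 + 1 = 4; 3 ≠ 4 — holds  (d = -1)
x = 4: LHS = 4² - 4 - 3 = 9, RHS = 4 + 1 = 5; 9 ≠ 5 — holds  (d = 4)
Away from these crossings d keeps a constant sign, and checking every integer in [-5, 5] confirms d ≠ 0 throughout. Hence the two sides are never equal, so the relation holds for every integer in [-5, 5].

Answer: All integers in [-5, 5]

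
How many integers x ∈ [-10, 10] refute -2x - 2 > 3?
Counterexamples in [-10, 10]: {-2, -1, 0, 1, 2, 3, 4, 5, 6, 7, 8, 9, 10}.

Counting them gives 13 values.

Answer: 13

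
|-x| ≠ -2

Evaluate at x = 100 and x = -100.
x = 100: LHS = |-100| = 100; 100 ≠ -2 — holds
x = -100: LHS = |-(-100)| = |100| = 100; 100 ≠ -2 — holds

Answer: Yes, holds for both x = 100 and x = -100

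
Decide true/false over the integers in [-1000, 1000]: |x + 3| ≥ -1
An absolute value is never negative, so the left side is ≥ 0 for every x, while the right side is -1. Tightest case in [-1000, 1000] is x = -3:
x = -3: LHS = |(-3) + 3| = |0| = 0; 0 ≥ -1 — holds
Hence LHS − RHS is never negative, i.e. LHS ≥ RHS throughout, so the relation holds for every integer in [-1000, 1000].

No counterexample exists.

Answer: True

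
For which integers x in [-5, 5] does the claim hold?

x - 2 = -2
Holds for: {0}
Fails for: {-5, -4, -3, -2, -1, 1, 2, 3, 4, 5}

Answer: {0}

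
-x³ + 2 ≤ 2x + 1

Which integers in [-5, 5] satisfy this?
Holds for: {1, 2, 3, 4, 5}
Fails for: {-5, -4, -3, -2, -1, 0}

Answer: {1, 2, 3, 4, 5}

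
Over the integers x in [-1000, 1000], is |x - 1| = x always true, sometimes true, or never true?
Track d = LHS − RHS over the integers in [-1000, 1000]. Equality would need d = 0, but d changes sign only between consecutive integers, jumping over 0:
x = 0: LHS = |0 - 1| = |-1| = 1; 1 = 0 — FAILS  (d = 1)
x = 1: LHS = |1 - 1| = |0| = 0; 0 = 1 — FAILS  (d = -1)
Away from these crossings d keeps a constant sign, and checking every integer in [-1000, 1000] confirms d ≠ 0 throughout. Hence the two sides are never equal, so the claimed relation (=) fails for every integer in [-1000, 1000].

No integer in the range satisfies it.

Answer: Never true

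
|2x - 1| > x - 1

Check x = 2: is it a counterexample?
Substitute x = 2 into the relation:
x = 2: LHS = |2·2 - 1| = |3| = 3, RHS = 2 - 1 = 1; 3 > 1 — holds

The relation holds at x = 2, so it is not a counterexample.

Answer: No, x = 2 is not a counterexample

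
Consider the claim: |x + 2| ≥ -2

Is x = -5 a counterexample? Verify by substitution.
Substitute x = -5 into the relation:
x = -5: LHS = |(-5) + 2| = |-3| = 3; 3 ≥ -2 — holds

The relation holds at x = -5, so it is not a counterexample.

Answer: No, x = -5 is not a counterexample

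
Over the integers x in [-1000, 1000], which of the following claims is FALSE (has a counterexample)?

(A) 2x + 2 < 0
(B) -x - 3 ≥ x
(A) x = 0: LHS = 2·0 + 2 = 2; 2 < 0 — FAILS
(B) x = 0: LHS = -0 - 3 = -3; -3 ≥ 0 — FAILS

Answer: Both A and B are false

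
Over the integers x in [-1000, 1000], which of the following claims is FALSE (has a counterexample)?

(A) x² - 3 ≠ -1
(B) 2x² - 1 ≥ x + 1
(A) Track d = LHS − RHS over the integers in [-1000, 1000]. Equality would need d = 0, but d changes sign only between consecutive integers, jumping over 0:
x = -2: LHS = (-2)² - 3 = 1; 1 ≠ -1 — holds  (d = 2)
x = -1: LHS = (-1)² - 3 = -2; -2 ≠ -1 — holds  (d = -1)
x = 1: LHS = 1² - 3 = -2; -2 ≠ -1 — holds  (d = -1)
x = 2: LHS = 2² - 3 = 1; 1 ≠ -1 — holds  (d = 2)
Away from these crossings d keeps a constant sign, and checking every integer in [-1000, 1000] confirms d ≠ 0 throughout. Hence the two sides are never equal, so the relation holds for every integer in [-1000, 1000].

(B) x = 0: LHS = 2·0² - 1 = -1, RHS = 0 + 1 = 1; -1 ≥ 1 — FAILS

Only (B) has a counterexample.

Answer: B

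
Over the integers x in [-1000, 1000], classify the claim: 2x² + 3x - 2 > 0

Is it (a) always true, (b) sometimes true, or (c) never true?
Holds at x = 1: LHS = 2·1² + 3·1 - 2 = 3; 3 > 0 — holds
Fails at x = 0: LHS = 2·0² + 3·0 - 2 = -2; -2 > 0 — FAILS
It is satisfied by some integers in the range but not all.

Answer: Sometimes true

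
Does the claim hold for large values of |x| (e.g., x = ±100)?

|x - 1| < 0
x = 100: LHS = |100 - 1| = |99| = 99; 99 < 0 — FAILS
x = -100: LHS = |(-100) - 1| = |-101| = 101; 101 < 0 — FAILS

Answer: No, fails for both x = 100 and x = -100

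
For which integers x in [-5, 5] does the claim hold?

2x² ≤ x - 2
Over all integers in [-5, 5], LHS − RHS is smallest at x = 0, where it equals 2:
x = 0: LHS = 2·0² = 0, RHS = 0 - 2 = -2; 0 ≤ -2 — FAILS
At the ends of the range:
x = -5: LHS = 2·(-5)² = 50, RHS = (-5) - 2 = -7; 50 ≤ -7 — FAILS
x = 5: LHS = 2·5² = 50, RHS = 5 - 2 = 3; 50 ≤ 3 — FAILS
Hence LHS − RHS is never zero or negative, i.e. LHS > RHS throughout, so the claimed relation (≤) fails for every integer in [-5, 5].

Answer: None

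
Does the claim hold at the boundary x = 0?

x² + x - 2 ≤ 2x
x = 0: LHS = 0² + 0 - 2 = -2, RHS = 2·0 = 0; -2 ≤ 0 — holds

The relation is satisfied at x = 0.

Answer: Yes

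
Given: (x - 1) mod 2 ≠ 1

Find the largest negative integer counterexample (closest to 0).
Testing negative integers from -1 downward:
x = -1: LHS = ((-1) - 1) mod 2 = (-2) mod 2 = 0; 0 ≠ 1 — holds
x = -2: LHS = ((-2) - 1) mod 2 = (-3) mod 2 = 1; 1 ≠ 1 — FAILS  ← closest negative counterexample to 0

Answer: x = -2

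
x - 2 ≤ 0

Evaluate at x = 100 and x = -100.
x = 100: LHS = 100 - 2 = 98; 98 ≤ 0 — FAILS
x = -100: LHS = (-100) - 2 = -102; -102 ≤ 0 — holds

Answer: Partially: fails for x = 100, holds for x = -100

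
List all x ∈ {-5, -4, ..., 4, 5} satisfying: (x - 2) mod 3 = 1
Holds for: {-3, 0, 3}
Fails for: {-5, -4, -2, -1, 1, 2, 4, 5}

Answer: {-3, 0, 3}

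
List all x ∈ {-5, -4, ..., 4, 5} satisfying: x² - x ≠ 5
Track d = LHS − RHS over the integers in [-5, 5]. Equality would need d = 0, but d changes sign only between consecutive integers, jumping over 0:
x = -2: LHS = (-2)² - (-2) = 6; 6 ≠ 5 — holds  (d = 1)
x = -1: LHS = (-1)² - (-1) = 2; 2 ≠ 5 — holds  (d = -3)
x = 2: LHS = 2² - 2 = 2; 2 ≠ 5 — holds  (d = -3)
x = 3: LHS = 3² - 3 = 6; 6 ≠ 5 — holds  (d = 1)
Away from these crossings d keeps a constant sign, and checking every integer in [-5, 5] confirms d ≠ 0 throughout. Hence the two sides are never equal, so the relation holds for every integer in [-5, 5].

Answer: All integers in [-5, 5]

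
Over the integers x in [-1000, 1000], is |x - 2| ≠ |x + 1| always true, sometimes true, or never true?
Track d = LHS − RHS over the integers in [-1000, 1000]. Equality would need d = 0, but d changes sign only between consecutive integers, jumping over 0:
x = 0: LHS = |0 - 2| = |-2| = 2, RHS = |0 + 1| = |1| = 1; 2 ≠ 1 — holds  (d = 1)
x = 1: LHS = |1 - 2| = |-1| = 1, RHS = |1 + 1| = |2| = 2; 1 ≠ 2 — holds  (d = -1)
Away from these crossings d keeps a constant sign, and checking every integer in [-1000, 1000] confirms d ≠ 0 throughout. Hence the two sides are never equal, so the relation holds for every integer in [-1000, 1000].

No counterexample exists.

Answer: Always true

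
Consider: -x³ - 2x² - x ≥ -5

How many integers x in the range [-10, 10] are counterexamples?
Counterexamples in [-10, 10]: {2, 3, 4, 5, 6, 7, 8, 9, 10}.

Counting them gives 9 values.

Answer: 9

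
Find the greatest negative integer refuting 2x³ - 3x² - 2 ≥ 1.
Testing negative integers from -1 downward:
x = -1: LHS = 2·(-1)³ - 3·(-1)² - 2 = -7; -7 ≥ 1 — FAILS  ← closest negative counterexample to 0

Answer: x = -1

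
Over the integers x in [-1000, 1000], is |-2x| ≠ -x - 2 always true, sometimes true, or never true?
Over all integers in [-1000, 1000], LHS − RHS is always positive; it is smallest at x = 0, where it equals 2:
x = 0: LHS = |-2·0| = |0| = 0, RHS = -0 - 2 = -2; 0 ≠ -2 — holds
At the ends of the range:
x = -1000: LHS = |-2·(-1000)| = |2000| = 2000, RHS = -(-1000) - 2 = 998; 2000 ≠ 998 — holds
x = 1000: LHS = |-2·1000| = |-2000| = 2000, RHS = -1000 - 2 = -1002; 2000 ≠ -1002 — holds
Hence LHS − RHS is never 0, i.e. the two sides are never equal, so the relation holds for every integer in [-1000, 1000].

No counterexample exists.

Answer: Always true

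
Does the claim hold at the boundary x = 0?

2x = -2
x = 0: LHS = 2·0 = 0; 0 = -2 — FAILS

The relation fails at x = 0, so x = 0 is a counterexample.

Answer: No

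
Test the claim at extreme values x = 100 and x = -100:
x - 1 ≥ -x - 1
x = 100: LHS = 100 - 1 = 99, RHS = -100 - 1 = -101; 99 ≥ -101 — holds
x = -100: LHS = (-100) - 1 = -101, RHS = -(-100) - 1 = 99; -101 ≥ 99 — FAILS

Answer: Partially: holds for x = 100, fails for x = -100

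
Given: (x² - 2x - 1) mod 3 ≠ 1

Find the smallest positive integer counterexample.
Testing positive integers:
x = 1: LHS = (1² - 2·1 - 1) mod 3 = (-2) mod 3 = 1; 1 ≠ 1 — FAILS  ← smallest positive counterexample

Answer: x = 1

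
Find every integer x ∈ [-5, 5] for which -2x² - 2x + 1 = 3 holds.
Over all integers in [-5, 5], LHS − RHS is always negative; it is closest to 0 at x = 0, where it equals -2:
x = 0: LHS = -2·0² - 2·0 + 1 = 1; 1 = 3 — FAILS
At the ends of the range:
x = -5: LHS = -2·(-5)² - 2·(-5) + 1 = -39; -39 = 3 — FAILS
x = 5: LHS = -2·5² - 2·5 + 1 = -59; -59 = 3 — FAILS
Hence LHS − RHS is never 0, i.e. the two sides are never equal, so the claimed relation (=) fails for every integer in [-5, 5].

Answer: None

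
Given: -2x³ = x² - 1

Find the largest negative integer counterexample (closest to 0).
Testing negative integers from -1 downward:
x = -1: LHS = -2·(-1)³ = 2, RHS = (-1)² - 1 = 0; 2 = 0 — FAILS  ← closest negative counterexample to 0

Answer: x = -1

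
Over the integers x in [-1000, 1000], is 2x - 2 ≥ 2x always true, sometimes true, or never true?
Over all integers in [-1000, 1000], LHS − RHS is largest at x = 0, where it equals -2:
x = 0: LHS = 2·0 - 2 = -2, RHS = 2·0 = 0; -2 ≥ 0 — FAILS
At the ends of the range:
x = -1000: LHS = 2·(-1000) - 2 = -2002, RHS = 2·(-1000) = -2000; -2002 ≥ -2000 — FAILS
x = 1000: LHS = 2·1000 - 2 = 1998, RHS = 2·1000 = 2000; 1998 ≥ 2000 — FAILS
Hence LHS − RHS is never zero or positive, i.e. LHS < RHS throughout, so the claimed relation (≥) fails for every integer in [-1000, 1000].

No integer in the range satisfies it.

Answer: Never true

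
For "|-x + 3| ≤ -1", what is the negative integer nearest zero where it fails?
Testing negative integers from -1 downward:
x = -1: LHS = |-(-1) + 3| = |4| = 4; 4 ≤ -1 — FAILS  ← closest negative counterexample to 0

Answer: x = -1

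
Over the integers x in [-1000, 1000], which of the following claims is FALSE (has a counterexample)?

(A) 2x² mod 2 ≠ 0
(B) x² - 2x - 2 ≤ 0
(A) x = 0: LHS = (2·0²) mod 2 = 0 mod 2 = 0; 0 ≠ 0 — FAILS
(B) x = -1: LHS = (-1)² - 2·(-1) - 2 = 1; 1 ≤ 0 — FAILS

Answer: Both A and B are false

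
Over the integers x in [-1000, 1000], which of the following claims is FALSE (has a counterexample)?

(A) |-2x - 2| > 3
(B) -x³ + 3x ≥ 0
(A) x = 0: LHS = |-2·0 - 2| = |-2| = 2; 2 > 3 — FAILS
(B) x = -1: LHS = -(-1)³ + 3·(-1) = -2; -2 ≥ 0 — FAILS

Answer: Both A and B are false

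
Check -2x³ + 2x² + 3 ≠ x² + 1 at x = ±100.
x = 100: LHS = -2·100³ + 2·100² + 3 = -1979997, RHS = 100² + 1 = 10001; -1979997 ≠ 10001 — holds
x = -100: LHS = -2·(-100)³ + 2·(-100)² + 3 = 2020003, RHS = (-100)² + 1 = 10001; 2020003 ≠ 10001 — holds

Answer: Yes, holds for both x = 100 and x = -100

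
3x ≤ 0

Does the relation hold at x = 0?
x = 0: LHS = 3·0 = 0; 0 ≤ 0 — holds

The relation is satisfied at x = 0.

Answer: Yes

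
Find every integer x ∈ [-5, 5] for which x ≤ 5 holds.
Over all integers in [-5, 5], LHS − RHS is largest at x = 5, where it equals 0:
x = 5: 5 ≤ 5 — holds
At the ends of the range:
x = -5: -5 ≤ 5 — holds
Hence LHS − RHS is never positive, i.e. LHS ≤ RHS throughout, so the relation holds for every integer in [-5, 5].

Answer: All integers in [-5, 5]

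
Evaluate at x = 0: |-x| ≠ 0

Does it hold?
x = 0: LHS = |-0| = |0| = 0; 0 ≠ 0 — FAILS

The relation fails at x = 0, so x = 0 is a counterexample.

Answer: No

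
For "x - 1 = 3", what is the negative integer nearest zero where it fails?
Testing negative integers from -1 downward:
x = -1: LHS = (-1) - 1 = -2; -2 = 3 — FAILS  ← closest negative counterexample to 0

Answer: x = -1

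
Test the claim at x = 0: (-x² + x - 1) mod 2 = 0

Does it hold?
x = 0: LHS = (-0² + 0 - 1) mod 2 = (-1) mod 2 = 1; 1 = 0 — FAILS

The relation fails at x = 0, so x = 0 is a counterexample.

Answer: No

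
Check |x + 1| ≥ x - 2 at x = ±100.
x = 100: LHS = |100 + 1| = |101| = 101, RHS = 100 - 2 = 98; 101 ≥ 98 — holds
x = -100: LHS = |(-100) + 1| = |-99| = 99, RHS = (-100) - 2 = -102; 99 ≥ -102 — holds

Answer: Yes, holds for both x = 100 and x = -100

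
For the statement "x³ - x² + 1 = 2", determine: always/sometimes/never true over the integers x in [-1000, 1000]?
Track d = LHS − RHS over the integers in [-1000, 1000]. Equality would need d = 0, but d changes sign only between consecutive integers, jumping over 0:
x = 1: LHS = 1³ - 1² + 1 = 1; 1 = 2 — FAILS  (d = -1)
x = 2: LHS = 2³ - 2² + 1 = 5; 5 = 2 — FAILS  (d = 3)
Away from these crossings d keeps a constant sign, and checking every integer in [-1000, 1000] confirms d ≠ 0 throughout. Hence the two sides are never equal, so the claimed relation (=) fails for every integer in [-1000, 1000].

No integer in the range satisfies it.

Answer: Never true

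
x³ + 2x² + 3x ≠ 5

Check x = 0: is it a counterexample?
Substitute x = 0 into the relation:
x = 0: LHS = 0³ + 2·0² + 3·0 = 0; 0 ≠ 5 — holds

The relation holds at x = 0, so it is not a counterexample.

Answer: No, x = 0 is not a counterexample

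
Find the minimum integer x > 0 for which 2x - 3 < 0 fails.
Testing positive integers:
x = 1: LHS = 2·1 - 3 = -1; -1 < 0 — holds
x = 2: LHS = 2·2 - 3 = 1; 1 < 0 — FAILS  ← smallest positive counterexample

Answer: x = 2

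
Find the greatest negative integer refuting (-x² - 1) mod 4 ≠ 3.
Testing negative integers from -1 downward:
x = -1: LHS = (-(-1)² - 1) mod 4 = (-2) mod 4 = 2; 2 ≠ 3 — holds
x = -2: LHS = (-(-2)² - 1) mod 4 = (-5) mod 4 = 3; 3 ≠ 3 — FAILS  ← closest negative counterexample to 0

Answer: x = -2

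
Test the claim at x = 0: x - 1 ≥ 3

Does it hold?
x = 0: LHS = 0 - 1 = -1; -1 ≥ 3 — FAILS

The relation fails at x = 0, so x = 0 is a counterexample.

Answer: No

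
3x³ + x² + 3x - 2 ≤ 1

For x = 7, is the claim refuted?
Substitute x = 7 into the relation:
x = 7: LHS = 3·7³ + 7² + 3·7 - 2 = 1097; 1097 ≤ 1 — FAILS

Since the claim fails at x = 7, this value is a counterexample.

Answer: Yes, x = 7 is a counterexample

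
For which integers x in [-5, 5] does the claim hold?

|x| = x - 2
Over all integers in [-5, 5], LHS − RHS is always positive; it is smallest at x = 0, where it equals 2:
x = 0: LHS = |0| = 0, RHS = 0 - 2 = -2; 0 = -2 — FAILS
At the ends of the range:
x = -5: LHS = |-5| = 5, RHS = (-5) - 2 = -7; 5 = -7 — FAILS
x = 5: LHS = |5| = 5, RHS = 5 - 2 = 3; 5 = 3 — FAILS
Hence LHS − RHS is never 0, i.e. the two sides are never equal, so the claimed relation (=) fails for every integer in [-5, 5].

Answer: None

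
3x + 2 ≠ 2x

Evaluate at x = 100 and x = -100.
x = 100: LHS = 3·100 + 2 = 302, RHS = 2·100 = 200; 302 ≠ 200 — holds
x = -100: LHS = 3·(-100) + 2 = -298, RHS = 2·(-100) = -200; -298 ≠ -200 — holds

Answer: Yes, holds for both x = 100 and x = -100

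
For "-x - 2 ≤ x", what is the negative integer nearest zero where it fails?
Testing negative integers from -1 downward:
x = -1: LHS = -(-1) - 2 = -1; -1 ≤ -1 — holds
x = -2: LHS = -(-2) - 2 = 0; 0 ≤ -2 — FAILS  ← closest negative counterexample to 0

Answer: x = -2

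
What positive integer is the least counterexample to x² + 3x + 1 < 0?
Testing positive integers:
x = 1: LHS = 1² + 3·1 + 1 = 5; 5 < 0 — FAILS  ← smallest positive counterexample

Answer: x = 1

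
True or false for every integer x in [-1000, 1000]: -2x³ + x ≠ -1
The claim fails at x = 1:
x = 1: LHS = -2·1³ + 1 = -1; -1 ≠ -1 — FAILS

Because a single integer refutes it, the statement is false.

Answer: False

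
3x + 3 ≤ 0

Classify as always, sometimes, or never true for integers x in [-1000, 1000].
Holds at x = -1: LHS = 3·(-1) + 3 = 0; 0 ≤ 0 — holds
Fails at x = 0: LHS = 3·0 + 3 = 3; 3 ≤ 0 — FAILS
It is satisfied by some integers in the range but not all.

Answer: Sometimes true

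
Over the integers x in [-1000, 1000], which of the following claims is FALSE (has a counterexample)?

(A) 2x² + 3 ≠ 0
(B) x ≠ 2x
(A) Over all integers in [-1000, 1000], LHS − RHS is always positive; it is smallest at x = 0, where it equals 3:
x = 0: LHS = 2·0² + 3 = 3; 3 ≠ 0 — holds
At the ends of the range:
x = -1000: LHS = 2·(-1000)² + 3 = 2000003; 2000003 ≠ 0 — holds
x = 1000: LHS = 2·1000² + 3 = 2000003; 2000003 ≠ 0 — holds
Hence LHS − RHS is never 0, i.e. the two sides are never equal, so the relation holds for every integer in [-1000, 1000].

(B) x = 0: RHS = 2·0 = 0; 0 ≠ 0 — FAILS

Only (B) has a counterexample.

Answer: B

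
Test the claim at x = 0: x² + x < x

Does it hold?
x = 0: LHS = 0² + 0 = 0; 0 < 0 — FAILS

The relation fails at x = 0, so x = 0 is a counterexample.

Answer: No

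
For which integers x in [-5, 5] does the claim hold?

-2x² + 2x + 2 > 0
Holds for: {0, 1}
Fails for: {-5, -4, -3, -2, -1, 2, 3, 4, 5}

Answer: {0, 1}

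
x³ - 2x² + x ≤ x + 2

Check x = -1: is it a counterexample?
Substitute x = -1 into the relation:
x = -1: LHS = (-1)³ - 2·(-1)² + (-1) = -4, RHS = (-1) + 2 = 1; -4 ≤ 1 — holds

The claim holds here, so x = -1 is not a counterexample. (A counterexample exists elsewhere, e.g. x = 3.)

Answer: No, x = -1 is not a counterexample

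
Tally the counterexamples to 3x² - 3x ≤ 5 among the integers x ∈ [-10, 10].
Counterexamples in [-10, 10]: {-10, -9, -8, -7, -6, -5, -4, -3, -2, -1, 2, 3, 4, 5, 6, 7, 8, 9, 10}.

Counting them gives 19 values.

Answer: 19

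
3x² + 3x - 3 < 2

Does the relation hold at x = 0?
x = 0: LHS = 3·0² + 3·0 - 3 = -3; -3 < 2 — holds

The relation is satisfied at x = 0.

Answer: Yes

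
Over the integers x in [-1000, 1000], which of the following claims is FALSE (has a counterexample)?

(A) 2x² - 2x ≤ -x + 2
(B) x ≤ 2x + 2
(A) x = -1: LHS = 2·(-1)² - 2·(-1) = 4, RHS = -(-1) + 2 = 3; 4 ≤ 3 — FAILS
(B) x = -3: RHS = 2·(-3) + 2 = -4; -3 ≤ -4 — FAILS

Answer: Both A and B are false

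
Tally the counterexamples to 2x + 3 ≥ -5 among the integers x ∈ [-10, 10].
Counterexamples in [-10, 10]: {-10, -9, -8, -7, -6, -5}.

Counting them gives 6 values.

Answer: 6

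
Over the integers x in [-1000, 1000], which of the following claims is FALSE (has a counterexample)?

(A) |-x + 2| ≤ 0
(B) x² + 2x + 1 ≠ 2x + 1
(A) x = 0: LHS = |-0 + 2| = |2| = 2; 2 ≤ 0 — FAILS
(B) x = 0: LHS = 0² + 2·0 + 1 = 1, RHS = 2·0 + 1 = 1; 1 ≠ 1 — FAILS

Answer: Both A and B are false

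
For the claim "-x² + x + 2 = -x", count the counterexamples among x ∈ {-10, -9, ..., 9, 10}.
Counterexamples in [-10, 10]: {-10, -9, -8, -7, -6, -5, -4, -3, -2, -1, 0, 1, 2, 3, 4, 5, 6, 7, 8, 9, 10}.

Counting them gives 21 values.

Answer: 21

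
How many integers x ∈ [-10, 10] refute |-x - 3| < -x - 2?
Counterexamples in [-10, 10]: {-2, -1, 0, 1, 2, 3, 4, 5, 6, 7, 8, 9, 10}.

Counting them gives 13 values.

Answer: 13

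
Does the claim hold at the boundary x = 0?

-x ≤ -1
x = 0: LHS = -0 = 0; 0 ≤ -1 — FAILS

The relation fails at x = 0, so x = 0 is a counterexample.

Answer: No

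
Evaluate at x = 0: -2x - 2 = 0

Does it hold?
x = 0: LHS = -2·0 - 2 = -2; -2 = 0 — FAILS

The relation fails at x = 0, so x = 0 is a counterexample.

Answer: No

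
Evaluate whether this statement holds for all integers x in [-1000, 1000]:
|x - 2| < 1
The claim fails at x = 0:
x = 0: LHS = |0 - 2| = |-2| = 2; 2 < 1 — FAILS

Because a single integer refutes it, the statement is false.

Answer: False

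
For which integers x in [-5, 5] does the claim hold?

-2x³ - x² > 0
Holds for: {-5, -4, -3, -2, -1}
Fails for: {0, 1, 2, 3, 4, 5}

Answer: {-5, -4, -3, -2, -1}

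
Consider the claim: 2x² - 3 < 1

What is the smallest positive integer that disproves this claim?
Testing positive integers:
x = 1: LHS = 2·1² - 3 = -1; -1 < 1 — holds
x = 2: LHS = 2·2² - 3 = 5; 5 < 1 — FAILS  ← smallest positive counterexample

Answer: x = 2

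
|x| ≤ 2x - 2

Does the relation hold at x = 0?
x = 0: LHS = |0| = 0, RHS = 2·0 - 2 = -2; 0 ≤ -2 — FAILS

The relation fails at x = 0, so x = 0 is a counterexample.

Answer: No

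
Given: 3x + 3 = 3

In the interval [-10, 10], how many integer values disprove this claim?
Counterexamples in [-10, 10]: {-10, -9, -8, -7, -6, -5, -4, -3, -2, -1, 1, 2, 3, 4, 5, 6, 7, 8, 9, 10}.

Counting them gives 20 values.

Answer: 20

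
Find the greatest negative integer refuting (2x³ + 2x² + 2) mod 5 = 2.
Testing negative integers from -1 downward:
x = -1: LHS = (2·(-1)³ + 2·(-1)² + 2) mod 5 = 2 mod 5 = 2; 2 = 2 — holds
x = -2: LHS = (2·(-2)³ + 2·(-2)² + 2) mod 5 = (-6) mod 5 = 4; 4 = 2 — FAILS  ← closest negative counterexample to 0

Answer: x = -2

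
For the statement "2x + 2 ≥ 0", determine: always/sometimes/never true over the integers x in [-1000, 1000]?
Holds at x = 0: LHS = 2·0 + 2 = 2; 2 ≥ 0 — holds
Fails at x = -2: LHS = 2·(-2) + 2 = -2; -2 ≥ 0 — FAILS
It is satisfied by some integers in the range but not all.

Answer: Sometimes true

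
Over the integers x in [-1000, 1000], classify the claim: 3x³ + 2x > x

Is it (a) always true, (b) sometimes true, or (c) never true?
Holds at x = 1: LHS = 3·1³ + 2·1 = 5; 5 > 1 — holds
Fails at x = 0: LHS = 3·0³ + 2·0 = 0; 0 > 0 — FAILS
It is satisfied by some integers in the range but not all.

Answer: Sometimes true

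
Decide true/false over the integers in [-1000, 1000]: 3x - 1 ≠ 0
Track d = LHS − RHS over the integers in [-1000, 1000]. Equality would need d = 0, but d changes sign only between consecutive integers, jumping over 0:
x = 0: LHS = 3·0 - 1 = -1; -1 ≠ 0 — holds  (d = -1)
x = 1: LHS = 3·1 - 1 = 2; 2 ≠ 0 — holds  (d = 2)
Away from these crossings d keeps a constant sign, and checking every integer in [-1000, 1000] confirms d ≠ 0 throughout. Hence the two sides are never equal, so the relation holds for every integer in [-1000, 1000].

No counterexample exists.

Answer: True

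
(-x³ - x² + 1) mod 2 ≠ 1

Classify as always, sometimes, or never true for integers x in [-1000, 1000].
For a polynomial with integer coefficients, its value mod 2 depends only on x mod 2, so it suffices to check one representative of each residue class, x = 0, 1:
x = 0: LHS = (-0³ - 0² + 1) mod 2 = 1 mod 2 = 1; 1 ≠ 1 — FAILS
x = 1: LHS = (-1³ - 1² + 1) mod 2 = (-1) mod 2 = 1; 1 ≠ 1 — FAILS
The relation fails in every residue class, so the claimed relation (≠) fails for every integer in [-1000, 1000].

No integer in the range satisfies it.

Answer: Never true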